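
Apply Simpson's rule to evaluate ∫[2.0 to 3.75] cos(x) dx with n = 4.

f(x) = cos(x)
a = 2.0, b = 3.75, n = 4
h = (b - a)/n = 0.437500

Simpson's rule: (h/3)[f(x₀) + 4f(x₁) + 2f(x₂) + ... + f(xₙ)]

x_0 = 2.0000, f(x_0) = -0.416147, coefficient = 1
x_1 = 2.4375, f(x_1) = -0.762199, coefficient = 4
x_2 = 2.8750, f(x_2) = -0.964674, coefficient = 2
x_3 = 3.3125, f(x_3) = -0.985431, coefficient = 4
x_4 = 3.7500, f(x_4) = -0.820559, coefficient = 1

I ≈ (0.437500/3) × -10.156575 = -1.481167
Exact value: -1.480859
Error: 0.000308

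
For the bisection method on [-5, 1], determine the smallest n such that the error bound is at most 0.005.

We need (b-a)/2^n ≤ 0.005
(1 - (-5))/2^n ≤ 0.005
6/2^n ≤ 0.005
2^n ≥ 1200
n ≥ log₂(1200) = 10.23
n ≥ 11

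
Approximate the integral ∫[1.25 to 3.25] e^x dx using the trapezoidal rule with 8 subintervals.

f(x) = e^x
a = 1.25, b = 3.25, n = 8
h = (b - a)/n = 0.250000

Trapezoidal rule: (h/2)[f(x₀) + 2f(x₁) + 2f(x₂) + ... + f(xₙ)]

x_0 = 1.2500, f(x_0) = 3.490343, coefficient = 1
x_1 = 1.5000, f(x_1) = 4.481689, coefficient = 2
x_2 = 1.7500, f(x_2) = 5.754603, coefficient = 2
x_3 = 2.0000, f(x_3) = 7.389056, coefficient = 2
x_4 = 2.2500, f(x_4) = 9.487736, coefficient = 2
x_5 = 2.5000, f(x_5) = 12.182494, coefficient = 2
x_6 = 2.7500, f(x_6) = 15.642632, coefficient = 2
x_7 = 3.0000, f(x_7) = 20.085537, coefficient = 2
x_8 = 3.2500, f(x_8) = 25.790340, coefficient = 1

I ≈ (0.250000/2) × 179.328176 = 22.416022
Exact value: 22.299997
Error: 0.116025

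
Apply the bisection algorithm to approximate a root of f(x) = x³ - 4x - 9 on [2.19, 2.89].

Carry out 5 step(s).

f(x) = x³ - 4x - 9
Initial interval: [2.19, 2.89]

Iteration 1:
  c_1 = (2.190000 + 2.890000)/2 = 2.540000
  f(c_1) = f(2.540000) = -2.772936
  f(a) × f(c) ≥ 0, new interval: [2.540000, 2.890000]
Iteration 2:
  c_2 = (2.540000 + 2.890000)/2 = 2.715000
  f(c_2) = f(2.715000) = 0.152876
  f(a) × f(c) < 0, new interval: [2.540000, 2.715000]
Iteration 3:
  c_3 = (2.540000 + 2.715000)/2 = 2.627500
  f(c_3) = f(2.627500) = -1.370380
  f(a) × f(c) ≥ 0, new interval: [2.627500, 2.715000]
Iteration 4:
  c_4 = (2.627500 + 2.715000)/2 = 2.671250
  f(c_4) = f(2.671250) = -0.624091
  f(a) × f(c) ≥ 0, new interval: [2.671250, 2.715000]
Iteration 5:
  c_5 = (2.671250 + 2.715000)/2 = 2.693125
  f(c_5) = f(2.693125) = -0.239474
  f(a) × f(c) ≥ 0, new interval: [2.693125, 2.715000]

After 5 iteration(s), the approximation is c_5 = 2.693125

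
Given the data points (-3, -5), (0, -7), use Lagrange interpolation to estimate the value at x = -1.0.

Lagrange interpolation formula:
P(x) = Σ yᵢ × Lᵢ(x)
where Lᵢ(x) = Π_{j≠i} (x - xⱼ)/(xᵢ - xⱼ)

L_0(-1.0) = (-1.0 - 0)/(-3 - 0) = 0.333333
L_1(-1.0) = (-1.0 - (-3))/(0 - (-3)) = 0.666667

P(-1.0) = (-5)×L_0(-1.0) + (-7)×L_1(-1.0)
P(-1.0) = -6.333333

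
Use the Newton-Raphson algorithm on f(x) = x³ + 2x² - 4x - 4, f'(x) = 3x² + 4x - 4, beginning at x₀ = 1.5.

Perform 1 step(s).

f(x) = x³ + 2x² - 4x - 4
f'(x) = 3x² + 4x - 4
x₀ = 1.5

Newton-Raphson formula: x_{n+1} = x_n - f(x_n)/f'(x_n)

Iteration 1:
  f(1.500000) = -2.125000
  f'(1.500000) = 8.750000
  x_1 = 1.500000 - (-2.125000)/8.750000 = 1.742857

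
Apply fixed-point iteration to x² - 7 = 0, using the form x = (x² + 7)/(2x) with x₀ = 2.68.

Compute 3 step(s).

Equation: x² - 7 = 0
Fixed-point form: x = (x² + 7)/(2x)
x₀ = 2.68

x_1 = g(2.680000) = 2.645970
x_2 = g(2.645970) = 2.645751
x_3 = g(2.645751) = 2.645751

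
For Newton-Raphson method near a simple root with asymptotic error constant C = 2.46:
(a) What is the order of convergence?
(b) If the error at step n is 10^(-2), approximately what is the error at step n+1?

(a) Newton-Raphson has quadratic (order 2) convergence near simple roots.
    This means |e_{n+1}| ≈ C|e_n|².

(b) With |e_n| = 10^(-2) and C = 2.46:
    |e_{n+1}| ≈ 2.46 × (10^(-2))² = 2.46 × 10^(-4)

(a) 2 (quadratic); (b) |e_{n+1}| ≈ 2.460e-04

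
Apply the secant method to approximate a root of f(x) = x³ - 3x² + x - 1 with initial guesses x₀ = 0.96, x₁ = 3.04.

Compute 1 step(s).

f(x) = x³ - 3x² + x - 1
x₀ = 0.96, x₁ = 3.04

Secant formula: x_{n+1} = x_n - f(x_n)(x_n - x_{n-1})/(f(x_n) - f(x_{n-1}))

Iteration 1:
  f(0.960000) = -1.920064
  f(3.040000) = 2.409664
  x_2 = 3.040000 - 2.409664×(3.040000 - 0.960000)/(2.409664 - (-1.920064))
       = 1.882398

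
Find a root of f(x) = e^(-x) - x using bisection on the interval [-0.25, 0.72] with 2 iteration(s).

f(x) = e^(-x) - x
Initial interval: [-0.25, 0.72]

Iteration 1:
  c_1 = (-0.250000 + 0.720000)/2 = 0.235000
  f(c_1) = f(0.235000) = 0.555571
  f(a) × f(c) ≥ 0, new interval: [0.235000, 0.720000]
Iteration 2:
  c_2 = (0.235000 + 0.720000)/2 = 0.477500
  f(c_2) = f(0.477500) = 0.142832
  f(a) × f(c) ≥ 0, new interval: [0.477500, 0.720000]

After 2 iteration(s), the approximation is c_2 = 0.477500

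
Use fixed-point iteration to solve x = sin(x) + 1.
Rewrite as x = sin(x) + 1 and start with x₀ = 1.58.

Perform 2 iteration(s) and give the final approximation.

Equation: x = sin(x) + 1
Fixed-point form: x = sin(x) + 1
x₀ = 1.58

x_1 = g(1.580000) = 1.999958
x_2 = g(1.999958) = 1.909315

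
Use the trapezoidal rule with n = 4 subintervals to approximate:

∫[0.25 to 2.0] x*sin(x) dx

f(x) = x*sin(x)
a = 0.25, b = 2.0, n = 4
h = (b - a)/n = 0.437500

Trapezoidal rule: (h/2)[f(x₀) + 2f(x₁) + 2f(x₂) + ... + f(xₙ)]

x_0 = 0.2500, f(x_0) = 0.061851, coefficient = 1
x_1 = 0.6875, f(x_1) = 0.436292, coefficient = 2
x_2 = 1.1250, f(x_2) = 1.015051, coefficient = 2
x_3 = 1.5625, f(x_3) = 1.562446, coefficient = 2
x_4 = 2.0000, f(x_4) = 1.818595, coefficient = 1

I ≈ (0.437500/2) × 7.908025 = 1.729880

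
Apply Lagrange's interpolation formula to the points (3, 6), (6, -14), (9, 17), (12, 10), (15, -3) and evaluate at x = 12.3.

Lagrange interpolation formula:
P(x) = Σ yᵢ × Lᵢ(x)
where Lᵢ(x) = Π_{j≠i} (x - xⱼ)/(xᵢ - xⱼ)

L_0(12.3) = (12.3 - 6)/(3 - 6) × (12.3 - 9)/(3 - 9) × (12.3 - 12)/(3 - 12) × (12.3 - 15)/(3 - 15) = -0.008663
L_1(12.3) = (12.3 - 3)/(6 - 3) × (12.3 - 9)/(6 - 9) × (12.3 - 12)/(6 - 12) × (12.3 - 15)/(6 - 15) = 0.051150
L_2(12.3) = (12.3 - 3)/(9 - 3) × (12.3 - 6)/(9 - 6) × (12.3 - 12)/(9 - 12) × (12.3 - 15)/(9 - 15) = -0.146475
L_3(12.3) = (12.3 - 3)/(12 - 3) × (12.3 - 6)/(12 - 6) × (12.3 - 9)/(12 - 9) × (12.3 - 15)/(12 - 15) = 1.074150
L_4(12.3) = (12.3 - 3)/(15 - 3) × (12.3 - 6)/(15 - 6) × (12.3 - 9)/(15 - 9) × (12.3 - 12)/(15 - 12) = 0.029838

P(12.3) = 6×L_0(12.3) + (-14)×L_1(12.3) + 17×L_2(12.3) + 10×L_3(12.3) + (-3)×L_4(12.3)
P(12.3) = 7.393837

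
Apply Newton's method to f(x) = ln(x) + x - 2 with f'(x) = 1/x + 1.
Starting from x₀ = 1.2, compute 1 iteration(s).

f(x) = ln(x) + x - 2
f'(x) = 1/x + 1
x₀ = 1.2

Newton-Raphson formula: x_{n+1} = x_n - f(x_n)/f'(x_n)

Iteration 1:
  f(1.200000) = -0.617678
  f'(1.200000) = 1.833333
  x_1 = 1.200000 - (-0.617678)/1.833333 = 1.536916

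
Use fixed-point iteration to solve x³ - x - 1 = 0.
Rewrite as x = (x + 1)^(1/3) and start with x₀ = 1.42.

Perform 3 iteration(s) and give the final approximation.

Equation: x³ - x - 1 = 0
Fixed-point form: x = (x + 1)^(1/3)
x₀ = 1.42

x_1 = g(1.420000) = 1.342575
x_2 = g(1.342575) = 1.328101
x_3 = g(1.328101) = 1.325360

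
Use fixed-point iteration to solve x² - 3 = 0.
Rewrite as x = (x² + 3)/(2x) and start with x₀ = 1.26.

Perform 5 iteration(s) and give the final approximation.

Equation: x² - 3 = 0
Fixed-point form: x = (x² + 3)/(2x)
x₀ = 1.26

x_1 = g(1.260000) = 1.820476
x_2 = g(1.820476) = 1.734198
x_3 = g(1.734198) = 1.732052
x_4 = g(1.732052) = 1.732051
x_5 = g(1.732051) = 1.732051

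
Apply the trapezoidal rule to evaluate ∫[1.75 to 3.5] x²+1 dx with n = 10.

f(x) = x²+1
a = 1.75, b = 3.5, n = 10
h = (b - a)/n = 0.175000

Trapezoidal rule: (h/2)[f(x₀) + 2f(x₁) + 2f(x₂) + ... + f(xₙ)]

x_0 = 1.7500, f(x_0) = 4.062500, coefficient = 1
x_1 = 1.9250, f(x_1) = 4.705625, coefficient = 2
x_2 = 2.1000, f(x_2) = 5.410000, coefficient = 2
x_3 = 2.2750, f(x_3) = 6.175625, coefficient = 2
x_4 = 2.4500, f(x_4) = 7.002500, coefficient = 2
x_5 = 2.6250, f(x_5) = 7.890625, coefficient = 2
x_6 = 2.8000, f(x_6) = 8.840000, coefficient = 2
x_7 = 2.9750, f(x_7) = 9.850625, coefficient = 2
x_8 = 3.1500, f(x_8) = 10.922500, coefficient = 2
x_9 = 3.3250, f(x_9) = 12.055625, coefficient = 2
x_10 = 3.5000, f(x_10) = 13.250000, coefficient = 1

I ≈ (0.175000/2) × 163.018750 = 14.264141
Exact value: 14.255208
Error: 0.008932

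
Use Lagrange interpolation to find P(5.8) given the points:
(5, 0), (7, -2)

Lagrange interpolation formula:
P(x) = Σ yᵢ × Lᵢ(x)
where Lᵢ(x) = Π_{j≠i} (x - xⱼ)/(xᵢ - xⱼ)

L_0(5.8) = (5.8 - 7)/(5 - 7) = 0.600000
L_1(5.8) = (5.8 - 5)/(7 - 5) = 0.400000

P(5.8) = 0×L_0(5.8) + (-2)×L_1(5.8)
P(5.8) = -0.800000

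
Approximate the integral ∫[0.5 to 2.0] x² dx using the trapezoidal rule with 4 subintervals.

f(x) = x²
a = 0.5, b = 2.0, n = 4
h = (b - a)/n = 0.375000

Trapezoidal rule: (h/2)[f(x₀) + 2f(x₁) + 2f(x₂) + ... + f(xₙ)]

x_0 = 0.5000, f(x_0) = 0.250000, coefficient = 1
x_1 = 0.8750, f(x_1) = 0.765625, coefficient = 2
x_2 = 1.2500, f(x_2) = 1.562500, coefficient = 2
x_3 = 1.6250, f(x_3) = 2.640625, coefficient = 2
x_4 = 2.0000, f(x_4) = 4.000000, coefficient = 1

I ≈ (0.375000/2) × 14.187500 = 2.660156
Exact value: 2.625000
Error: 0.035156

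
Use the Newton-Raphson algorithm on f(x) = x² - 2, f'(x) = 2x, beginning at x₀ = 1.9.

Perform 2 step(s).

f(x) = x² - 2
f'(x) = 2x
x₀ = 1.9

Newton-Raphson formula: x_{n+1} = x_n - f(x_n)/f'(x_n)

Iteration 1:
  f(1.900000) = 1.610000
  f'(1.900000) = 3.800000
  x_1 = 1.900000 - 1.610000/3.800000 = 1.476316
Iteration 2:
  f(1.476316) = 0.179508
  f'(1.476316) = 2.952632
  x_2 = 1.476316 - 0.179508/2.952632 = 1.415520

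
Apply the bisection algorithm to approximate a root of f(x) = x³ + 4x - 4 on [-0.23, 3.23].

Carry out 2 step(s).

f(x) = x³ + 4x - 4
Initial interval: [-0.23, 3.23]

Iteration 1:
  c_1 = (-0.230000 + 3.230000)/2 = 1.500000
  f(c_1) = f(1.500000) = 5.375000
  f(a) × f(c) < 0, new interval: [-0.230000, 1.500000]
Iteration 2:
  c_2 = (-0.230000 + 1.500000)/2 = 0.635000
  f(c_2) = f(0.635000) = -1.203952
  f(a) × f(c) ≥ 0, new interval: [0.635000, 1.500000]

After 2 iteration(s), the approximation is c_2 = 0.635000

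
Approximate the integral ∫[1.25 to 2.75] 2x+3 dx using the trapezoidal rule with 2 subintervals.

f(x) = 2x+3
a = 1.25, b = 2.75, n = 2
h = (b - a)/n = 0.750000

Trapezoidal rule: (h/2)[f(x₀) + 2f(x₁) + 2f(x₂) + ... + f(xₙ)]

x_0 = 1.2500, f(x_0) = 5.500000, coefficient = 1
x_1 = 2.0000, f(x_1) = 7.000000, coefficient = 2
x_2 = 2.7500, f(x_2) = 8.500000, coefficient = 1

I ≈ (0.750000/2) × 28.000000 = 10.500000
Exact value: 10.500000
Error: 0.000000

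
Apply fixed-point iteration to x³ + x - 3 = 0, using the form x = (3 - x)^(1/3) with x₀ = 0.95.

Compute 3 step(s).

Equation: x³ + x - 3 = 0
Fixed-point form: x = (3 - x)^(1/3)
x₀ = 0.95

x_1 = g(0.950000) = 1.270334
x_2 = g(1.270334) = 1.200386
x_3 = g(1.200386) = 1.216354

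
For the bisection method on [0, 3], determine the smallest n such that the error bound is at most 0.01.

We need (b-a)/2^n ≤ 0.01
(3 - 0)/2^n ≤ 0.01
3/2^n ≤ 0.01
2^n ≥ 300
n ≥ log₂(300) = 8.23
n ≥ 9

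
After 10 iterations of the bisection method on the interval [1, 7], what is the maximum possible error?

Bisection error bound: |error| ≤ (b-a)/2^n
|error| ≤ (7 - 1)/2^10 = 6/2^10
|error| ≤ 0.0058593750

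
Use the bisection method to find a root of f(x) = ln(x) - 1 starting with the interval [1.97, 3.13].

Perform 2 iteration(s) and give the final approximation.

f(x) = ln(x) - 1
Initial interval: [1.97, 3.13]

Iteration 1:
  c_1 = (1.970000 + 3.130000)/2 = 2.550000
  f(c_1) = f(2.550000) = -0.063907
  f(a) × f(c) ≥ 0, new interval: [2.550000, 3.130000]
Iteration 2:
  c_2 = (2.550000 + 3.130000)/2 = 2.840000
  f(c_2) = f(2.840000) = 0.043804
  f(a) × f(c) < 0, new interval: [2.550000, 2.840000]

After 2 iteration(s), the approximation is c_2 = 2.840000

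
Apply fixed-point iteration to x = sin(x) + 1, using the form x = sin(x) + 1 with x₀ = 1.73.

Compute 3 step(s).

Equation: x = sin(x) + 1
Fixed-point form: x = sin(x) + 1
x₀ = 1.73

x_1 = g(1.730000) = 1.987354
x_2 = g(1.987354) = 1.914487
x_3 = g(1.914487) = 1.941517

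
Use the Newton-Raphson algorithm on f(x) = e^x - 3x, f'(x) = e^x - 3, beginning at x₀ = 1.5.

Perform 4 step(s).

f(x) = e^x - 3x
f'(x) = e^x - 3
x₀ = 1.5

Newton-Raphson formula: x_{n+1} = x_n - f(x_n)/f'(x_n)

Iteration 1:
  f(1.500000) = -0.018311
  f'(1.500000) = 1.481689
  x_1 = 1.500000 - (-0.018311)/1.481689 = 1.512358
Iteration 2:
  f(1.512358) = 0.000344
  f'(1.512358) = 1.537418
  x_2 = 1.512358 - 0.000344/1.537418 = 1.512135
Iteration 3:
  f(1.512135) = 0.000000
  f'(1.512135) = 1.536404
  x_3 = 1.512135 - 0.000000/1.536404 = 1.512135
Iteration 4:
  f(1.512135) = 0.000000
  f'(1.512135) = 1.536404
  x_4 = 1.512135 - 0.000000/1.536404 = 1.512135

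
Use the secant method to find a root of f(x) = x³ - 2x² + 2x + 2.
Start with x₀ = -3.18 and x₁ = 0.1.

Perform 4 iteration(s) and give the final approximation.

f(x) = x³ - 2x² + 2x + 2
x₀ = -3.18, x₁ = 0.1

Secant formula: x_{n+1} = x_n - f(x_n)(x_n - x_{n-1})/(f(x_n) - f(x_{n-1}))

Iteration 1:
  f(-3.180000) = -56.742232
  f(0.100000) = 2.181000
  x_2 = 0.100000 - 2.181000×(0.100000 - (-3.180000))/(2.181000 - (-56.742232))
       = -0.021407
Iteration 2:
  f(0.100000) = 2.181000
  f(-0.021407) = 1.956260
  x_3 = -0.021407 - 1.956260×(-0.021407 - 0.100000)/(1.956260 - 2.181000)
       = -1.078199
Iteration 3:
  f(-0.021407) = 1.956260
  f(-1.078199) = -3.734840
  x_4 = -1.078199 - (-3.734840)×(-1.078199 - (-0.021407))/(-3.734840 - 1.956260)
       = -0.384669
Iteration 4:
  f(-1.078199) = -3.734840
  f(-0.384669) = 0.877803
  x_5 = -0.384669 - 0.877803×(-0.384669 - (-1.078199))/(0.877803 - (-3.734840))
       = -0.516650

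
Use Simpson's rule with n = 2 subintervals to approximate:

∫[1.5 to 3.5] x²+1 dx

f(x) = x²+1
a = 1.5, b = 3.5, n = 2
h = (b - a)/n = 1.000000

Simpson's rule: (h/3)[f(x₀) + 4f(x₁) + 2f(x₂) + ... + f(xₙ)]

x_0 = 1.5000, f(x_0) = 3.250000, coefficient = 1
x_1 = 2.5000, f(x_1) = 7.250000, coefficient = 4
x_2 = 3.5000, f(x_2) = 13.250000, coefficient = 1

I ≈ (1.000000/3) × 45.500000 = 15.166667
Exact value: 15.166667
Error: 0.000000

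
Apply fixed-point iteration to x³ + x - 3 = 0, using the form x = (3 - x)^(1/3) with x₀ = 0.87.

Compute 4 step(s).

Equation: x³ + x - 3 = 0
Fixed-point form: x = (3 - x)^(1/3)
x₀ = 0.87

x_1 = g(0.870000) = 1.286648
x_2 = g(1.286648) = 1.196600
x_3 = g(1.196600) = 1.217206
x_4 = g(1.217206) = 1.212552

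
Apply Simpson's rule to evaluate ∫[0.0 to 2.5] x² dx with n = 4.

f(x) = x²
a = 0.0, b = 2.5, n = 4
h = (b - a)/n = 0.625000

Simpson's rule: (h/3)[f(x₀) + 4f(x₁) + 2f(x₂) + ... + f(xₙ)]

x_0 = 0.0000, f(x_0) = 0.000000, coefficient = 1
x_1 = 0.6250, f(x_1) = 0.390625, coefficient = 4
x_2 = 1.2500, f(x_2) = 1.562500, coefficient = 2
x_3 = 1.8750, f(x_3) = 3.515625, coefficient = 4
x_4 = 2.5000, f(x_4) = 6.250000, coefficient = 1

I ≈ (0.625000/3) × 25.000000 = 5.208333
Exact value: 5.208333
Error: 0.000000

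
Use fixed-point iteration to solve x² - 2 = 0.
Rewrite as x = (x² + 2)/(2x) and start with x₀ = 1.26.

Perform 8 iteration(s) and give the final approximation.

Equation: x² - 2 = 0
Fixed-point form: x = (x² + 2)/(2x)
x₀ = 1.26

x_1 = g(1.260000) = 1.423651
x_2 = g(1.423651) = 1.414245
x_3 = g(1.414245) = 1.414214
x_4 = g(1.414214) = 1.414214
x_5 = g(1.414214) = 1.414214
x_6 = g(1.414214) = 1.414214
x_7 = g(1.414214) = 1.414214
x_8 = g(1.414214) = 1.414214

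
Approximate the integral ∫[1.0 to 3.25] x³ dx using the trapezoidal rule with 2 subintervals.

f(x) = x³
a = 1.0, b = 3.25, n = 2
h = (b - a)/n = 1.125000

Trapezoidal rule: (h/2)[f(x₀) + 2f(x₁) + 2f(x₂) + ... + f(xₙ)]

x_0 = 1.0000, f(x_0) = 1.000000, coefficient = 1
x_1 = 2.1250, f(x_1) = 9.595703, coefficient = 2
x_2 = 3.2500, f(x_2) = 34.328125, coefficient = 1

I ≈ (1.125000/2) × 54.519531 = 30.667236
Exact value: 27.641602
Error: 3.025635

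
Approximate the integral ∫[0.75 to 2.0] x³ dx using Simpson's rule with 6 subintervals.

f(x) = x³
a = 0.75, b = 2.0, n = 6
h = (b - a)/n = 0.208333

Simpson's rule: (h/3)[f(x₀) + 4f(x₁) + 2f(x₂) + ... + f(xₙ)]

x_0 = 0.7500, f(x_0) = 0.421875, coefficient = 1
x_1 = 0.9583, f(x_1) = 0.880136, coefficient = 4
x_2 = 1.1667, f(x_2) = 1.587963, coefficient = 2
x_3 = 1.3750, f(x_3) = 2.599609, coefficient = 4
x_4 = 1.5833, f(x_4) = 3.969329, coefficient = 2
x_5 = 1.7917, f(x_5) = 5.751374, coefficient = 4
x_6 = 2.0000, f(x_6) = 8.000000, coefficient = 1

I ≈ (0.208333/3) × 56.460938 = 3.920898
Exact value: 3.920898
Error: 0.000000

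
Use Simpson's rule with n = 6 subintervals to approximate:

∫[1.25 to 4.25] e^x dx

f(x) = e^x
a = 1.25, b = 4.25, n = 6
h = (b - a)/n = 0.500000

Simpson's rule: (h/3)[f(x₀) + 4f(x₁) + 2f(x₂) + ... + f(xₙ)]

x_0 = 1.2500, f(x_0) = 3.490343, coefficient = 1
x_1 = 1.7500, f(x_1) = 5.754603, coefficient = 4
x_2 = 2.2500, f(x_2) = 9.487736, coefficient = 2
x_3 = 2.7500, f(x_3) = 15.642632, coefficient = 4
x_4 = 3.2500, f(x_4) = 25.790340, coefficient = 2
x_5 = 3.7500, f(x_5) = 42.521082, coefficient = 4
x_6 = 4.2500, f(x_6) = 70.105412, coefficient = 1

I ≈ (0.500000/3) × 399.825173 = 66.637529
Exact value: 66.615069
Error: 0.022459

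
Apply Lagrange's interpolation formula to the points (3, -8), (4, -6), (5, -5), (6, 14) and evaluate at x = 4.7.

Lagrange interpolation formula:
P(x) = Σ yᵢ × Lᵢ(x)
where Lᵢ(x) = Π_{j≠i} (x - xⱼ)/(xᵢ - xⱼ)

L_0(4.7) = (4.7 - 4)/(3 - 4) × (4.7 - 5)/(3 - 5) × (4.7 - 6)/(3 - 6) = -0.045500
L_1(4.7) = (4.7 - 3)/(4 - 3) × (4.7 - 5)/(4 - 5) × (4.7 - 6)/(4 - 6) = 0.331500
L_2(4.7) = (4.7 - 3)/(5 - 3) × (4.7 - 4)/(5 - 4) × (4.7 - 6)/(5 - 6) = 0.773500
L_3(4.7) = (4.7 - 3)/(6 - 3) × (4.7 - 4)/(6 - 4) × (4.7 - 5)/(6 - 5) = -0.059500

P(4.7) = (-8)×L_0(4.7) + (-6)×L_1(4.7) + (-5)×L_2(4.7) + 14×L_3(4.7)
P(4.7) = -6.325500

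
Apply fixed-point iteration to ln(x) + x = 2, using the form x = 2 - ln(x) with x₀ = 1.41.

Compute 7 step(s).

Equation: ln(x) + x = 2
Fixed-point form: x = 2 - ln(x)
x₀ = 1.41

x_1 = g(1.410000) = 1.656410
x_2 = g(1.656410) = 1.495347
x_3 = g(1.495347) = 1.597642
x_4 = g(1.597642) = 1.531471
x_5 = g(1.531471) = 1.573771
x_6 = g(1.573771) = 1.546525
x_7 = g(1.546525) = 1.563989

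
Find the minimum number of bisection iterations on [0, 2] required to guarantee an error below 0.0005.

We need (b-a)/2^n ≤ 0.0005
(2 - 0)/2^n ≤ 0.0005
2/2^n ≤ 0.0005
2^n ≥ 4000
n ≥ log₂(4000) = 11.97
n ≥ 12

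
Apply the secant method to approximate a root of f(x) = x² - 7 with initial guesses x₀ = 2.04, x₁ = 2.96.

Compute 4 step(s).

f(x) = x² - 7
x₀ = 2.04, x₁ = 2.96

Secant formula: x_{n+1} = x_n - f(x_n)(x_n - x_{n-1})/(f(x_n) - f(x_{n-1}))

Iteration 1:
  f(2.040000) = -2.838400
  f(2.960000) = 1.761600
  x_2 = 2.960000 - 1.761600×(2.960000 - 2.040000)/(1.761600 - (-2.838400))
       = 2.607680
Iteration 2:
  f(2.960000) = 1.761600
  f(2.607680) = -0.200005
  x_3 = 2.607680 - (-0.200005)×(2.607680 - 2.960000)/(-0.200005 - 1.761600)
       = 2.643603
Iteration 3:
  f(2.607680) = -0.200005
  f(2.643603) = -0.011366
  x_4 = 2.643603 - (-0.011366)×(2.643603 - 2.607680)/(-0.011366 - (-0.200005))
       = 2.645767
Iteration 4:
  f(2.643603) = -0.011366
  f(2.645767) = 0.000082
  x_5 = 2.645767 - 0.000082×(2.645767 - 2.643603)/(0.000082 - (-0.011366))
       = 2.645751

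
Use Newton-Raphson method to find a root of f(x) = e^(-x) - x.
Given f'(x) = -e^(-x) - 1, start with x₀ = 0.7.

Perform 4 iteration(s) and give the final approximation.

f(x) = e^(-x) - x
f'(x) = -e^(-x) - 1
x₀ = 0.7

Newton-Raphson formula: x_{n+1} = x_n - f(x_n)/f'(x_n)

Iteration 1:
  f(0.700000) = -0.203415
  f'(0.700000) = -1.496585
  x_1 = 0.700000 - (-0.203415)/(-1.496585) = 0.564081
Iteration 2:
  f(0.564081) = 0.004802
  f'(0.564081) = -1.568883
  x_2 = 0.564081 - 0.004802/(-1.568883) = 0.567142
Iteration 3:
  f(0.567142) = 0.000003
  f'(0.567142) = -1.567144
  x_3 = 0.567142 - 0.000003/(-1.567144) = 0.567143
Iteration 4:
  f(0.567143) = 0.000000
  f'(0.567143) = -1.567143
  x_4 = 0.567143 - 0.000000/(-1.567143) = 0.567143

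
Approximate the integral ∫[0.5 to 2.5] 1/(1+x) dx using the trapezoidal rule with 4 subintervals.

f(x) = 1/(1+x)
a = 0.5, b = 2.5, n = 4
h = (b - a)/n = 0.500000

Trapezoidal rule: (h/2)[f(x₀) + 2f(x₁) + 2f(x₂) + ... + f(xₙ)]

x_0 = 0.5000, f(x_0) = 0.666667, coefficient = 1
x_1 = 1.0000, f(x_1) = 0.500000, coefficient = 2
x_2 = 1.5000, f(x_2) = 0.400000, coefficient = 2
x_3 = 2.0000, f(x_3) = 0.333333, coefficient = 2
x_4 = 2.5000, f(x_4) = 0.285714, coefficient = 1

I ≈ (0.500000/2) × 3.419048 = 0.854762
Exact value: 0.847298
Error: 0.007464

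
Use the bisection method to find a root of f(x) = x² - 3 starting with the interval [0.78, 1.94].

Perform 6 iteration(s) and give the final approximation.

f(x) = x² - 3
Initial interval: [0.78, 1.94]

Iteration 1:
  c_1 = (0.780000 + 1.940000)/2 = 1.360000
  f(c_1) = f(1.360000) = -1.150400
  f(a) × f(c) ≥ 0, new interval: [1.360000, 1.940000]
Iteration 2:
  c_2 = (1.360000 + 1.940000)/2 = 1.650000
  f(c_2) = f(1.650000) = -0.277500
  f(a) × f(c) ≥ 0, new interval: [1.650000, 1.940000]
Iteration 3:
  c_3 = (1.650000 + 1.940000)/2 = 1.795000
  f(c_3) = f(1.795000) = 0.222025
  f(a) × f(c) < 0, new interval: [1.650000, 1.795000]
Iteration 4:
  c_4 = (1.650000 + 1.795000)/2 = 1.722500
  f(c_4) = f(1.722500) = -0.032994
  f(a) × f(c) ≥ 0, new interval: [1.722500, 1.795000]
Iteration 5:
  c_5 = (1.722500 + 1.795000)/2 = 1.758750
  f(c_5) = f(1.758750) = 0.093202
  f(a) × f(c) < 0, new interval: [1.722500, 1.758750]
Iteration 6:
  c_6 = (1.722500 + 1.758750)/2 = 1.740625
  f(c_6) = f(1.740625) = 0.029775
  f(a) × f(c) < 0, new interval: [1.722500, 1.740625]

After 6 iteration(s), the approximation is c_6 = 1.740625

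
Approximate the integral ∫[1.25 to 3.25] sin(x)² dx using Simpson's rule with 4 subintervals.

f(x) = sin(x)²
a = 1.25, b = 3.25, n = 4
h = (b - a)/n = 0.500000

Simpson's rule: (h/3)[f(x₀) + 4f(x₁) + 2f(x₂) + ... + f(xₙ)]

x_0 = 1.2500, f(x_0) = 0.900572, coefficient = 1
x_1 = 1.7500, f(x_1) = 0.968228, coefficient = 4
x_2 = 2.2500, f(x_2) = 0.605398, coefficient = 2
x_3 = 2.7500, f(x_3) = 0.145665, coefficient = 4
x_4 = 3.2500, f(x_4) = 0.011706, coefficient = 1

I ≈ (0.500000/3) × 6.578648 = 1.096441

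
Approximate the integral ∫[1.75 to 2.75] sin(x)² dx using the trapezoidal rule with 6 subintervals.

f(x) = sin(x)²
a = 1.75, b = 2.75, n = 6
h = (b - a)/n = 0.166667

Trapezoidal rule: (h/2)[f(x₀) + 2f(x₁) + 2f(x₂) + ... + f(xₙ)]

x_0 = 1.7500, f(x_0) = 0.968228, coefficient = 1
x_1 = 1.9167, f(x_1) = 0.885068, coefficient = 2
x_2 = 2.0833, f(x_2) = 0.759518, coefficient = 2
x_3 = 2.2500, f(x_3) = 0.605398, coefficient = 2
x_4 = 2.4167, f(x_4) = 0.439675, coefficient = 2
x_5 = 2.5833, f(x_5) = 0.280593, coefficient = 2
x_6 = 2.7500, f(x_6) = 0.145665, coefficient = 1

I ≈ (0.166667/2) × 7.054399 = 0.587867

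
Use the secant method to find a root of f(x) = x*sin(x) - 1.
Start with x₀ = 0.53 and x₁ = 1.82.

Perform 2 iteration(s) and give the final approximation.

f(x) = x*sin(x) - 1
x₀ = 0.53, x₁ = 1.82

Secant formula: x_{n+1} = x_n - f(x_n)(x_n - x_{n-1})/(f(x_n) - f(x_{n-1}))

Iteration 1:
  f(0.530000) = -0.732067
  f(1.820000) = 0.763779
  x_2 = 1.820000 - 0.763779×(1.820000 - 0.530000)/(0.763779 - (-0.732067))
       = 1.161326
Iteration 2:
  f(1.820000) = 0.763779
  f(1.161326) = 0.065322
  x_3 = 1.161326 - 0.065322×(1.161326 - 1.820000)/(0.065322 - 0.763779)
       = 1.099725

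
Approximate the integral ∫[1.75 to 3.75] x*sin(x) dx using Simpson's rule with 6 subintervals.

f(x) = x*sin(x)
a = 1.75, b = 3.75, n = 6
h = (b - a)/n = 0.333333

Simpson's rule: (h/3)[f(x₀) + 4f(x₁) + 2f(x₂) + ... + f(xₙ)]

x_0 = 1.7500, f(x_0) = 1.721975, coefficient = 1
x_1 = 2.0833, f(x_1) = 1.815632, coefficient = 4
x_2 = 2.4167, f(x_2) = 1.602443, coefficient = 2
x_3 = 2.7500, f(x_3) = 1.049568, coefficient = 4
x_4 = 3.0833, f(x_4) = 0.179531, coefficient = 2
x_5 = 3.4167, f(x_5) = -0.928029, coefficient = 4
x_6 = 3.7500, f(x_6) = -2.143355, coefficient = 1

I ≈ (0.333333/3) × 10.891252 = 1.210139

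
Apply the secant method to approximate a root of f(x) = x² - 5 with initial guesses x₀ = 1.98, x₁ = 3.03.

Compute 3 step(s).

f(x) = x² - 5
x₀ = 1.98, x₁ = 3.03

Secant formula: x_{n+1} = x_n - f(x_n)(x_n - x_{n-1})/(f(x_n) - f(x_{n-1}))

Iteration 1:
  f(1.980000) = -1.079600
  f(3.030000) = 4.180900
  x_2 = 3.030000 - 4.180900×(3.030000 - 1.980000)/(4.180900 - (-1.079600))
       = 2.195489
Iteration 2:
  f(3.030000) = 4.180900
  f(2.195489) = -0.179828
  x_3 = 2.195489 - (-0.179828)×(2.195489 - 3.030000)/(-0.179828 - 4.180900)
       = 2.229903
Iteration 3:
  f(2.195489) = -0.179828
  f(2.229903) = -0.027534
  x_4 = 2.229903 - (-0.027534)×(2.229903 - 2.195489)/(-0.027534 - (-0.179828))
       = 2.236125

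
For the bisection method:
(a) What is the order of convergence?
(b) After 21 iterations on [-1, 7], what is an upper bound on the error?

(a) Bisection has linear (order 1) convergence; the error is halved each step.

(b) Error bound = (b-a)/2^n = (7 - (-1))/2^{21}
    = 8/2^{21}

(a) 1 (linear); (b) error ≤ 3.81e-06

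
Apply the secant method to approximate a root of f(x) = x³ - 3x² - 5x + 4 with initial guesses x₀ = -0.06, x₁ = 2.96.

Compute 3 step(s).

f(x) = x³ - 3x² - 5x + 4
x₀ = -0.06, x₁ = 2.96

Secant formula: x_{n+1} = x_n - f(x_n)(x_n - x_{n-1})/(f(x_n) - f(x_{n-1}))

Iteration 1:
  f(-0.060000) = 4.288984
  f(2.960000) = -11.150464
  x_2 = 2.960000 - (-11.150464)×(2.960000 - (-0.060000))/(-11.150464 - 4.288984)
       = 0.778937
Iteration 2:
  f(2.960000) = -11.150464
  f(0.778937) = -1.242303
  x_3 = 0.778937 - (-1.242303)×(0.778937 - 2.960000)/(-1.242303 - (-11.150464))
       = 0.505472
Iteration 3:
  f(0.778937) = -1.242303
  f(0.505472) = 0.835283
  x_4 = 0.505472 - 0.835283×(0.505472 - 0.778937)/(0.835283 - (-1.242303))
       = 0.615417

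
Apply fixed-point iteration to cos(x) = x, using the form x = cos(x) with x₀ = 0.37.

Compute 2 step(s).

Equation: cos(x) = x
Fixed-point form: x = cos(x)
x₀ = 0.37

x_1 = g(0.370000) = 0.932327
x_2 = g(0.932327) = 0.595967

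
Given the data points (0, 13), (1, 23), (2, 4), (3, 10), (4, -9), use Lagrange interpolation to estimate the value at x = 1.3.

Lagrange interpolation formula:
P(x) = Σ yᵢ × Lᵢ(x)
where Lᵢ(x) = Π_{j≠i} (x - xⱼ)/(xᵢ - xⱼ)

L_0(1.3) = (1.3 - 1)/(0 - 1) × (1.3 - 2)/(0 - 2) × (1.3 - 3)/(0 - 3) × (1.3 - 4)/(0 - 4) = -0.040163
L_1(1.3) = (1.3 - 0)/(1 - 0) × (1.3 - 2)/(1 - 2) × (1.3 - 3)/(1 - 3) × (1.3 - 4)/(1 - 4) = 0.696150
L_2(1.3) = (1.3 - 0)/(2 - 0) × (1.3 - 1)/(2 - 1) × (1.3 - 3)/(2 - 3) × (1.3 - 4)/(2 - 4) = 0.447525
L_3(1.3) = (1.3 - 0)/(3 - 0) × (1.3 - 1)/(3 - 1) × (1.3 - 2)/(3 - 2) × (1.3 - 4)/(3 - 4) = -0.122850
L_4(1.3) = (1.3 - 0)/(4 - 0) × (1.3 - 1)/(4 - 1) × (1.3 - 2)/(4 - 2) × (1.3 - 3)/(4 - 3) = 0.019338

P(1.3) = 13×L_0(1.3) + 23×L_1(1.3) + 4×L_2(1.3) + 10×L_3(1.3) + (-9)×L_4(1.3)
P(1.3) = 15.876900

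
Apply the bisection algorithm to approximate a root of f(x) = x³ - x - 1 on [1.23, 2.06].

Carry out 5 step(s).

f(x) = x³ - x - 1
Initial interval: [1.23, 2.06]

Iteration 1:
  c_1 = (1.230000 + 2.060000)/2 = 1.645000
  f(c_1) = f(1.645000) = 1.806411
  f(a) × f(c) < 0, new interval: [1.230000, 1.645000]
Iteration 2:
  c_2 = (1.230000 + 1.645000)/2 = 1.437500
  f(c_2) = f(1.437500) = 0.532959
  f(a) × f(c) < 0, new interval: [1.230000, 1.437500]
Iteration 3:
  c_3 = (1.230000 + 1.437500)/2 = 1.333750
  f(c_3) = f(1.333750) = 0.038843
  f(a) × f(c) < 0, new interval: [1.230000, 1.333750]
Iteration 4:
  c_4 = (1.230000 + 1.333750)/2 = 1.281875
  f(c_4) = f(1.281875) = -0.175493
  f(a) × f(c) ≥ 0, new interval: [1.281875, 1.333750]
Iteration 5:
  c_5 = (1.281875 + 1.333750)/2 = 1.307812
  f(c_5) = f(1.307812) = -0.070965
  f(a) × f(c) ≥ 0, new interval: [1.307812, 1.333750]

After 5 iteration(s), the approximation is c_5 = 1.307812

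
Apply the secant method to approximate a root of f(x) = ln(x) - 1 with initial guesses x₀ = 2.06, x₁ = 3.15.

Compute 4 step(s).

f(x) = ln(x) - 1
x₀ = 2.06, x₁ = 3.15

Secant formula: x_{n+1} = x_n - f(x_n)(x_n - x_{n-1})/(f(x_n) - f(x_{n-1}))

Iteration 1:
  f(2.060000) = -0.277294
  f(3.150000) = 0.147402
  x_2 = 3.150000 - 0.147402×(3.150000 - 2.060000)/(0.147402 - (-0.277294))
       = 2.771686
Iteration 2:
  f(3.150000) = 0.147402
  f(2.771686) = 0.019456
  x_3 = 2.771686 - 0.019456×(2.771686 - 3.150000)/(0.019456 - 0.147402)
       = 2.714159
Iteration 3:
  f(2.771686) = 0.019456
  f(2.714159) = -0.001518
  x_4 = 2.714159 - (-0.001518)×(2.714159 - 2.771686)/(-0.001518 - 0.019456)
       = 2.718322
Iteration 4:
  f(2.714159) = -0.001518
  f(2.718322) = 0.000015
  x_5 = 2.718322 - 0.000015×(2.718322 - 2.714159)/(0.000015 - (-0.001518))
       = 2.718282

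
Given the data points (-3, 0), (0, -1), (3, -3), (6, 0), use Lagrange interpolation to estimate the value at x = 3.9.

Lagrange interpolation formula:
P(x) = Σ yᵢ × Lᵢ(x)
where Lᵢ(x) = Π_{j≠i} (x - xⱼ)/(xᵢ - xⱼ)

L_0(3.9) = (3.9 - 0)/(-3 - 0) × (3.9 - 3)/(-3 - 3) × (3.9 - 6)/(-3 - 6) = 0.045500
L_1(3.9) = (3.9 - (-3))/(0 - (-3)) × (3.9 - 3)/(0 - 3) × (3.9 - 6)/(0 - 6) = -0.241500
L_2(3.9) = (3.9 - (-3))/(3 - (-3)) × (3.9 - 0)/(3 - 0) × (3.9 - 6)/(3 - 6) = 1.046500
L_3(3.9) = (3.9 - (-3))/(6 - (-3)) × (3.9 - 0)/(6 - 0) × (3.9 - 3)/(6 - 3) = 0.149500

P(3.9) = 0×L_0(3.9) + (-1)×L_1(3.9) + (-3)×L_2(3.9) + 0×L_3(3.9)
P(3.9) = -2.898000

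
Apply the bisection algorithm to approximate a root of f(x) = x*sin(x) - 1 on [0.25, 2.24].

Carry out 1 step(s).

f(x) = x*sin(x) - 1
Initial interval: [0.25, 2.24]

Iteration 1:
  c_1 = (0.250000 + 2.240000)/2 = 1.245000
  f(c_1) = f(1.245000) = 0.179508
  f(a) × f(c) < 0, new interval: [0.250000, 1.245000]

After 1 iteration(s), the approximation is c_1 = 1.245000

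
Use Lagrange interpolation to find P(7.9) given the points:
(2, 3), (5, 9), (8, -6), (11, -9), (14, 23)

Lagrange interpolation formula:
P(x) = Σ yᵢ × Lᵢ(x)
where Lᵢ(x) = Π_{j≠i} (x - xⱼ)/(xᵢ - xⱼ)

L_0(7.9) = (7.9 - 5)/(2 - 5) × (7.9 - 8)/(2 - 8) × (7.9 - 11)/(2 - 11) × (7.9 - 14)/(2 - 14) = -0.002821
L_1(7.9) = (7.9 - 2)/(5 - 2) × (7.9 - 8)/(5 - 8) × (7.9 - 11)/(5 - 11) × (7.9 - 14)/(5 - 14) = 0.022957
L_2(7.9) = (7.9 - 2)/(8 - 2) × (7.9 - 5)/(8 - 5) × (7.9 - 11)/(8 - 11) × (7.9 - 14)/(8 - 14) = 0.998611
L_3(7.9) = (7.9 - 2)/(11 - 2) × (7.9 - 5)/(11 - 5) × (7.9 - 8)/(11 - 8) × (7.9 - 14)/(11 - 14) = -0.021476
L_4(7.9) = (7.9 - 2)/(14 - 2) × (7.9 - 5)/(14 - 5) × (7.9 - 8)/(14 - 8) × (7.9 - 11)/(14 - 11) = 0.002728

P(7.9) = 3×L_0(7.9) + 9×L_1(7.9) + (-6)×L_2(7.9) + (-9)×L_3(7.9) + 23×L_4(7.9)
P(7.9) = -5.537488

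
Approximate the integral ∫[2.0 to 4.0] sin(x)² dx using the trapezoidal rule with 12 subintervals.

f(x) = sin(x)²
a = 2.0, b = 4.0, n = 12
h = (b - a)/n = 0.166667

Trapezoidal rule: (h/2)[f(x₀) + 2f(x₁) + 2f(x₂) + ... + f(xₙ)]

x_0 = 2.0000, f(x_0) = 0.826822, coefficient = 1
x_1 = 2.1667, f(x_1) = 0.685022, coefficient = 2
x_2 = 2.3333, f(x_2) = 0.522853, coefficient = 2
x_3 = 2.5000, f(x_3) = 0.358169, coefficient = 2
x_4 = 2.6667, f(x_4) = 0.209098, coefficient = 2
x_5 = 2.8333, f(x_5) = 0.092052, coefficient = 2
x_6 = 3.0000, f(x_6) = 0.019915, coefficient = 2
x_7 = 3.1667, f(x_7) = 0.000629, coefficient = 2
x_8 = 3.3333, f(x_8) = 0.036316, coefficient = 2
x_9 = 3.5000, f(x_9) = 0.123049, coefficient = 2
x_10 = 3.6667, f(x_10) = 0.251279, coefficient = 2
x_11 = 3.8333, f(x_11) = 0.406889, coefficient = 2
x_12 = 4.0000, f(x_12) = 0.572750, coefficient = 1

I ≈ (0.166667/2) × 6.810112 = 0.567509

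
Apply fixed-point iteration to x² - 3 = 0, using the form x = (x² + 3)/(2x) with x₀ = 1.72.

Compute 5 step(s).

Equation: x² - 3 = 0
Fixed-point form: x = (x² + 3)/(2x)
x₀ = 1.72

x_1 = g(1.720000) = 1.732093
x_2 = g(1.732093) = 1.732051
x_3 = g(1.732051) = 1.732051
x_4 = g(1.732051) = 1.732051
x_5 = g(1.732051) = 1.732051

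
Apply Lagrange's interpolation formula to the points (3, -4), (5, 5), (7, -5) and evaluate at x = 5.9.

Lagrange interpolation formula:
P(x) = Σ yᵢ × Lᵢ(x)
where Lᵢ(x) = Π_{j≠i} (x - xⱼ)/(xᵢ - xⱼ)

L_0(5.9) = (5.9 - 5)/(3 - 5) × (5.9 - 7)/(3 - 7) = -0.123750
L_1(5.9) = (5.9 - 3)/(5 - 3) × (5.9 - 7)/(5 - 7) = 0.797500
L_2(5.9) = (5.9 - 3)/(7 - 3) × (5.9 - 5)/(7 - 5) = 0.326250

P(5.9) = (-4)×L_0(5.9) + 5×L_1(5.9) + (-5)×L_2(5.9)
P(5.9) = 2.851250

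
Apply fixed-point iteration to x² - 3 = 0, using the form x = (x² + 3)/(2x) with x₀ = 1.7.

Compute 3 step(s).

Equation: x² - 3 = 0
Fixed-point form: x = (x² + 3)/(2x)
x₀ = 1.7

x_1 = g(1.700000) = 1.732353
x_2 = g(1.732353) = 1.732051
x_3 = g(1.732051) = 1.732051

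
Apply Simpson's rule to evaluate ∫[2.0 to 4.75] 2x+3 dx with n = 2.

f(x) = 2x+3
a = 2.0, b = 4.75, n = 2
h = (b - a)/n = 1.375000

Simpson's rule: (h/3)[f(x₀) + 4f(x₁) + 2f(x₂) + ... + f(xₙ)]

x_0 = 2.0000, f(x_0) = 7.000000, coefficient = 1
x_1 = 3.3750, f(x_1) = 9.750000, coefficient = 4
x_2 = 4.7500, f(x_2) = 12.500000, coefficient = 1

I ≈ (1.375000/3) × 58.500000 = 26.812500
Exact value: 26.812500
Error: 0.000000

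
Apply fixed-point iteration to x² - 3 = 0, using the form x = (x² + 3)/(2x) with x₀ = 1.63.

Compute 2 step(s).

Equation: x² - 3 = 0
Fixed-point form: x = (x² + 3)/(2x)
x₀ = 1.63

x_1 = g(1.630000) = 1.735245
x_2 = g(1.735245) = 1.732054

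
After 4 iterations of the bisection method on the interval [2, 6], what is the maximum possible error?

Bisection error bound: |error| ≤ (b-a)/2^n
|error| ≤ (6 - 2)/2^4 = 4/2^4
|error| ≤ 0.2500000000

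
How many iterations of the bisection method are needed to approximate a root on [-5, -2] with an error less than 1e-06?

We need (b-a)/2^n ≤ 1e-06
(-2 - (-5))/2^n ≤ 1e-06
3/2^n ≤ 1e-06
2^n ≥ 3000000
n ≥ log₂(3000000) = 21.52
n ≥ 22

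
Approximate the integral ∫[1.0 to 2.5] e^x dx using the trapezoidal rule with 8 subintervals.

f(x) = e^x
a = 1.0, b = 2.5, n = 8
h = (b - a)/n = 0.187500

Trapezoidal rule: (h/2)[f(x₀) + 2f(x₁) + 2f(x₂) + ... + f(xₙ)]

x_0 = 1.0000, f(x_0) = 2.718282, coefficient = 1
x_1 = 1.1875, f(x_1) = 3.278874, coefficient = 2
x_2 = 1.3750, f(x_2) = 3.955077, coefficient = 2
x_3 = 1.5625, f(x_3) = 4.770733, coefficient = 2
x_4 = 1.7500, f(x_4) = 5.754603, coefficient = 2
x_5 = 1.9375, f(x_5) = 6.941376, coefficient = 2
x_6 = 2.1250, f(x_6) = 8.372897, coefficient = 2
x_7 = 2.3125, f(x_7) = 10.099642, coefficient = 2
x_8 = 2.5000, f(x_8) = 12.182494, coefficient = 1

I ≈ (0.187500/2) × 101.247180 = 9.491923
Exact value: 9.464212
Error: 0.027711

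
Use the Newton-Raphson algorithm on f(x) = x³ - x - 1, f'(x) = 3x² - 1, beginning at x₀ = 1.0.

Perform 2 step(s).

f(x) = x³ - x - 1
f'(x) = 3x² - 1
x₀ = 1.0

Newton-Raphson formula: x_{n+1} = x_n - f(x_n)/f'(x_n)

Iteration 1:
  f(1.000000) = -1.000000
  f'(1.000000) = 2.000000
  x_1 = 1.000000 - (-1.000000)/2.000000 = 1.500000
Iteration 2:
  f(1.500000) = 0.875000
  f'(1.500000) = 5.750000
  x_2 = 1.500000 - 0.875000/5.750000 = 1.347826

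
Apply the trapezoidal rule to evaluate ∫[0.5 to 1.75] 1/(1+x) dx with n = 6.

f(x) = 1/(1+x)
a = 0.5, b = 1.75, n = 6
h = (b - a)/n = 0.208333

Trapezoidal rule: (h/2)[f(x₀) + 2f(x₁) + 2f(x₂) + ... + f(xₙ)]

x_0 = 0.5000, f(x_0) = 0.666667, coefficient = 1
x_1 = 0.7083, f(x_1) = 0.585366, coefficient = 2
x_2 = 0.9167, f(x_2) = 0.521739, coefficient = 2
x_3 = 1.1250, f(x_3) = 0.470588, coefficient = 2
x_4 = 1.3333, f(x_4) = 0.428571, coefficient = 2
x_5 = 1.5417, f(x_5) = 0.393443, coefficient = 2
x_6 = 1.7500, f(x_6) = 0.363636, coefficient = 1

I ≈ (0.208333/2) × 5.829718 = 0.607262
Exact value: 0.606136
Error: 0.001126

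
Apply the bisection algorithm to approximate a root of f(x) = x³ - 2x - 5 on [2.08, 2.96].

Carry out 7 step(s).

f(x) = x³ - 2x - 5
Initial interval: [2.08, 2.96]

Iteration 1:
  c_1 = (2.080000 + 2.960000)/2 = 2.520000
  f(c_1) = f(2.520000) = 5.963008
  f(a) × f(c) < 0, new interval: [2.080000, 2.520000]
Iteration 2:
  c_2 = (2.080000 + 2.520000)/2 = 2.300000
  f(c_2) = f(2.300000) = 2.567000
  f(a) × f(c) < 0, new interval: [2.080000, 2.300000]
Iteration 3:
  c_3 = (2.080000 + 2.300000)/2 = 2.190000
  f(c_3) = f(2.190000) = 1.123459
  f(a) × f(c) < 0, new interval: [2.080000, 2.190000]
Iteration 4:
  c_4 = (2.080000 + 2.190000)/2 = 2.135000
  f(c_4) = f(2.135000) = 0.461810
  f(a) × f(c) < 0, new interval: [2.080000, 2.135000]
Iteration 5:
  c_5 = (2.080000 + 2.135000)/2 = 2.107500
  f(c_5) = f(2.107500) = 0.145580
  f(a) × f(c) < 0, new interval: [2.080000, 2.107500]
Iteration 6:
  c_6 = (2.080000 + 2.107500)/2 = 2.093750
  f(c_6) = f(2.093750) = -0.008942
  f(a) × f(c) ≥ 0, new interval: [2.093750, 2.107500]
Iteration 7:
  c_7 = (2.093750 + 2.107500)/2 = 2.100625
  f(c_7) = f(2.100625) = 0.068021
  f(a) × f(c) < 0, new interval: [2.093750, 2.100625]

After 7 iteration(s), the approximation is c_7 = 2.100625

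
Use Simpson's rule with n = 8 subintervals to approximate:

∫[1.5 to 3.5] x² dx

f(x) = x²
a = 1.5, b = 3.5, n = 8
h = (b - a)/n = 0.250000

Simpson's rule: (h/3)[f(x₀) + 4f(x₁) + 2f(x₂) + ... + f(xₙ)]

x_0 = 1.5000, f(x_0) = 2.250000, coefficient = 1
x_1 = 1.7500, f(x_1) = 3.062500, coefficient = 4
x_2 = 2.0000, f(x_2) = 4.000000, coefficient = 2
x_3 = 2.2500, f(x_3) = 5.062500, coefficient = 4
x_4 = 2.5000, f(x_4) = 6.250000, coefficient = 2
x_5 = 2.7500, f(x_5) = 7.562500, coefficient = 4
x_6 = 3.0000, f(x_6) = 9.000000, coefficient = 2
x_7 = 3.2500, f(x_7) = 10.562500, coefficient = 4
x_8 = 3.5000, f(x_8) = 12.250000, coefficient = 1

I ≈ (0.250000/3) × 158.000000 = 13.166667
Exact value: 13.166667
Error: 0.000000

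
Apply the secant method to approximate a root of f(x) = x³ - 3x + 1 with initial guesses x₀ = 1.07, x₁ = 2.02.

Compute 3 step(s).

f(x) = x³ - 3x + 1
x₀ = 1.07, x₁ = 2.02

Secant formula: x_{n+1} = x_n - f(x_n)(x_n - x_{n-1})/(f(x_n) - f(x_{n-1}))

Iteration 1:
  f(1.070000) = -0.984957
  f(2.020000) = 3.182408
  x_2 = 2.020000 - 3.182408×(2.020000 - 1.070000)/(3.182408 - (-0.984957))
       = 1.294533
Iteration 2:
  f(2.020000) = 3.182408
  f(1.294533) = -0.714201
  x_3 = 1.294533 - (-0.714201)×(1.294533 - 2.020000)/(-0.714201 - 3.182408)
       = 1.427502
Iteration 3:
  f(1.294533) = -0.714201
  f(1.427502) = -0.373597
  x_4 = 1.427502 - (-0.373597)×(1.427502 - 1.294533)/(-0.373597 - (-0.714201))
       = 1.573351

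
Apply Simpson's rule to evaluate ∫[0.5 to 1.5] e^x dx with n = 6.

f(x) = e^x
a = 0.5, b = 1.5, n = 6
h = (b - a)/n = 0.166667

Simpson's rule: (h/3)[f(x₀) + 4f(x₁) + 2f(x₂) + ... + f(xₙ)]

x_0 = 0.5000, f(x_0) = 1.648721, coefficient = 1
x_1 = 0.6667, f(x_1) = 1.947734, coefficient = 4
x_2 = 0.8333, f(x_2) = 2.300976, coefficient = 2
x_3 = 1.0000, f(x_3) = 2.718282, coefficient = 4
x_4 = 1.1667, f(x_4) = 3.211271, coefficient = 2
x_5 = 1.3333, f(x_5) = 3.793668, coefficient = 4
x_6 = 1.5000, f(x_6) = 4.481689, coefficient = 1

I ≈ (0.166667/3) × 50.993638 = 2.832980
Exact value: 2.832968
Error: 0.000012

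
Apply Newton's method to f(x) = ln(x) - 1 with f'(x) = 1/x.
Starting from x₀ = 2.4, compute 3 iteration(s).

f(x) = ln(x) - 1
f'(x) = 1/x
x₀ = 2.4

Newton-Raphson formula: x_{n+1} = x_n - f(x_n)/f'(x_n)

Iteration 1:
  f(2.400000) = -0.124531
  f'(2.400000) = 0.416667
  x_1 = 2.400000 - (-0.124531)/0.416667 = 2.698875
Iteration 2:
  f(2.698875) = -0.007165
  f'(2.698875) = 0.370525
  x_2 = 2.698875 - (-0.007165)/0.370525 = 2.718212
Iteration 3:
  f(2.718212) = -0.000026
  f'(2.718212) = 0.367889
  x_3 = 2.718212 - (-0.000026)/0.367889 = 2.718282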